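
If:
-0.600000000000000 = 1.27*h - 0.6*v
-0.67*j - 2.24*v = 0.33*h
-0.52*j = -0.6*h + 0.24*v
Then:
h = -0.37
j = -0.53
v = 0.21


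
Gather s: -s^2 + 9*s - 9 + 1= -s^2 + 9*s - 8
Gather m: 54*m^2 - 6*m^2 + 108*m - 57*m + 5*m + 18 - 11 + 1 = 48*m^2 + 56*m + 8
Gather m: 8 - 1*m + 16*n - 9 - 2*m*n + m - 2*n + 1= -2*m*n + 14*n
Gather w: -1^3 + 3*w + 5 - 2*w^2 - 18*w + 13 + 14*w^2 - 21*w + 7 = 12*w^2 - 36*w + 24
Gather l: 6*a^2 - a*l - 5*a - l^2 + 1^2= 6*a^2 - a*l - 5*a - l^2 + 1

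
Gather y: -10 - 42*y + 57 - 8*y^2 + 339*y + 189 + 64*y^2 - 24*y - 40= 56*y^2 + 273*y + 196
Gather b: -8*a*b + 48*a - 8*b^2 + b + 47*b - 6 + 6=48*a - 8*b^2 + b*(48 - 8*a)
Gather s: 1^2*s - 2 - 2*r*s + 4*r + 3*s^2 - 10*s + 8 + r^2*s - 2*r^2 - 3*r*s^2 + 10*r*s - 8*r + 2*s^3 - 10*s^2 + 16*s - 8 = -2*r^2 - 4*r + 2*s^3 + s^2*(-3*r - 7) + s*(r^2 + 8*r + 7) - 2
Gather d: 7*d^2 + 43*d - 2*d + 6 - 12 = 7*d^2 + 41*d - 6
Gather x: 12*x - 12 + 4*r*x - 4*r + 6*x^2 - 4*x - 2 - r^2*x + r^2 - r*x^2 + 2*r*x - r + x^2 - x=r^2 - 5*r + x^2*(7 - r) + x*(-r^2 + 6*r + 7) - 14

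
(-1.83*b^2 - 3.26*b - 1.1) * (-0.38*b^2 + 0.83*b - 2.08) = 0.6954*b^4 - 0.2801*b^3 + 1.5186*b^2 + 5.8678*b + 2.288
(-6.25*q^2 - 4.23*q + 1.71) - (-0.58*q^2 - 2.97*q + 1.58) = -5.67*q^2 - 1.26*q + 0.13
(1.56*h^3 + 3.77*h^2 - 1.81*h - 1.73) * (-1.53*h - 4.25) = -2.3868*h^4 - 12.3981*h^3 - 13.2532*h^2 + 10.3394*h + 7.3525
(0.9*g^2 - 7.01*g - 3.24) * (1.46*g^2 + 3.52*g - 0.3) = 1.314*g^4 - 7.0666*g^3 - 29.6756*g^2 - 9.3018*g + 0.972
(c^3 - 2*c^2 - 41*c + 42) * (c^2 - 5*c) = c^5 - 7*c^4 - 31*c^3 + 247*c^2 - 210*c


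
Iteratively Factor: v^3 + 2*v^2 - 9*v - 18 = (v - 3)*(v^2 + 5*v + 6) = (v - 3)*(v + 3)*(v + 2)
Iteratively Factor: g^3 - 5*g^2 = (g)*(g^2 - 5*g) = g^2*(g - 5)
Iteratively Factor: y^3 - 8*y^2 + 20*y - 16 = (y - 4)*(y^2 - 4*y + 4) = (y - 4)*(y - 2)*(y - 2)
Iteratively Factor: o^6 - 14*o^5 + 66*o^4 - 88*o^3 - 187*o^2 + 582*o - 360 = (o - 3)*(o^5 - 11*o^4 + 33*o^3 + 11*o^2 - 154*o + 120) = (o - 3)*(o + 2)*(o^4 - 13*o^3 + 59*o^2 - 107*o + 60) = (o - 4)*(o - 3)*(o + 2)*(o^3 - 9*o^2 + 23*o - 15) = (o - 4)*(o - 3)*(o - 1)*(o + 2)*(o^2 - 8*o + 15) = (o - 4)*(o - 3)^2*(o - 1)*(o + 2)*(o - 5)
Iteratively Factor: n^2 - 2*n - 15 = (n + 3)*(n - 5)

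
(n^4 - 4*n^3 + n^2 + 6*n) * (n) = n^5 - 4*n^4 + n^3 + 6*n^2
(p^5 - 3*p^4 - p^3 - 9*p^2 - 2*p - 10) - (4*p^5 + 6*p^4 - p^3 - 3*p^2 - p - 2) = -3*p^5 - 9*p^4 - 6*p^2 - p - 8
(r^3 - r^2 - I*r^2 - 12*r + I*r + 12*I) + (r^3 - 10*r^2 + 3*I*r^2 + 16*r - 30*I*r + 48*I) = 2*r^3 - 11*r^2 + 2*I*r^2 + 4*r - 29*I*r + 60*I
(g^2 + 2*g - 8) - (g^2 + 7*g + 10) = -5*g - 18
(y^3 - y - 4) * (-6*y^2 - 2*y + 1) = -6*y^5 - 2*y^4 + 7*y^3 + 26*y^2 + 7*y - 4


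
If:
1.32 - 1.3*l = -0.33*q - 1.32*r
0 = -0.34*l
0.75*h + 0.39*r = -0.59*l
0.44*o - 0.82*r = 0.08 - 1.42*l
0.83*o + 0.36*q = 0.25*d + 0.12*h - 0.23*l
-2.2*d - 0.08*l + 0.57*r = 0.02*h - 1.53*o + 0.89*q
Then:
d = -7.02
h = 1.43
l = 0.00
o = -4.96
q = 7.04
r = -2.76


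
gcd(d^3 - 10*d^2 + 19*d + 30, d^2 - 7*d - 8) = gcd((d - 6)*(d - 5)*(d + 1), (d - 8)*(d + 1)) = d + 1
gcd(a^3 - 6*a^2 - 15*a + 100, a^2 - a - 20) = a^2 - a - 20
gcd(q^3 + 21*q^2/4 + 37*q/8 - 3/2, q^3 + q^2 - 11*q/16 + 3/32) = q^2 + 5*q/4 - 3/8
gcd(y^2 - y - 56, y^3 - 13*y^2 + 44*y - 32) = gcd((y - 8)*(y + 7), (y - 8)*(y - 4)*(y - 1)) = y - 8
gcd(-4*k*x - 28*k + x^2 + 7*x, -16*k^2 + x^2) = -4*k + x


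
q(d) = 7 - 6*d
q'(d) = -6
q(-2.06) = 19.36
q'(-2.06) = -6.00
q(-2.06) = 19.36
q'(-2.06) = -6.00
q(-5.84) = 42.04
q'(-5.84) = -6.00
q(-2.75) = 23.50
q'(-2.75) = -6.00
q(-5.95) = 42.70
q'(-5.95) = -6.00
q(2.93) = -10.58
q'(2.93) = -6.00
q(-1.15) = 13.90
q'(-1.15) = -6.00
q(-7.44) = 51.64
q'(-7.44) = -6.00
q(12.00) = -65.00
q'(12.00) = -6.00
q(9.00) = -47.00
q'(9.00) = -6.00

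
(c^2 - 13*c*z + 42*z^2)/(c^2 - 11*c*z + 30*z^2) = (-c + 7*z)/(-c + 5*z)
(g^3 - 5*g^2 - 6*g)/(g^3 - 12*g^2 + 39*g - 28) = g*(g^2 - 5*g - 6)/(g^3 - 12*g^2 + 39*g - 28)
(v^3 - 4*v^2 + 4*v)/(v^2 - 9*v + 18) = v*(v^2 - 4*v + 4)/(v^2 - 9*v + 18)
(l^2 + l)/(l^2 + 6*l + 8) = l*(l + 1)/(l^2 + 6*l + 8)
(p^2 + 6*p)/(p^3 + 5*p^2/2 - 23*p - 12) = 2*p/(2*p^2 - 7*p - 4)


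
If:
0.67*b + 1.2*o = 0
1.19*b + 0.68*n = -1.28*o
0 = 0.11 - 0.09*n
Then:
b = -1.75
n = 1.22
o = 0.98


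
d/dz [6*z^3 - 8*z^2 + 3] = 2*z*(9*z - 8)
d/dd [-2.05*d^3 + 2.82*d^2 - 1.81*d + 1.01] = -6.15*d^2 + 5.64*d - 1.81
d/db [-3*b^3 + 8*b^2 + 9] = b*(16 - 9*b)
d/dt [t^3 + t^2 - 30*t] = 3*t^2 + 2*t - 30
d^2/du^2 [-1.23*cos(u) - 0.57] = 1.23*cos(u)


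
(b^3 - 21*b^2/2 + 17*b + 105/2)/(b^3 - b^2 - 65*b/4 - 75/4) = 2*(b - 7)/(2*b + 5)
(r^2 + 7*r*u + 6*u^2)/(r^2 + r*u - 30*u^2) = (r + u)/(r - 5*u)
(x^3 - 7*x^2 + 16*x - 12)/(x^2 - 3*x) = x - 4 + 4/x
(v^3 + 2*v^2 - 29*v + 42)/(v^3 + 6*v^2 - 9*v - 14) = (v - 3)/(v + 1)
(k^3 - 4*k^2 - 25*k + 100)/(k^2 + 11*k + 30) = (k^2 - 9*k + 20)/(k + 6)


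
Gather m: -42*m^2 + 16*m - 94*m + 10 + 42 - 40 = -42*m^2 - 78*m + 12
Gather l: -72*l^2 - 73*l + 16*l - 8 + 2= -72*l^2 - 57*l - 6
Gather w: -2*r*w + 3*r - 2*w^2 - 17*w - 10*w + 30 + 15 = 3*r - 2*w^2 + w*(-2*r - 27) + 45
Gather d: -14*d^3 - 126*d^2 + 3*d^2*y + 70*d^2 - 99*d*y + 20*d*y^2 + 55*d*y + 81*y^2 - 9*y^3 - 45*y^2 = -14*d^3 + d^2*(3*y - 56) + d*(20*y^2 - 44*y) - 9*y^3 + 36*y^2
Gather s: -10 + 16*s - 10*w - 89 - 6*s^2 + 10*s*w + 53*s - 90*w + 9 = -6*s^2 + s*(10*w + 69) - 100*w - 90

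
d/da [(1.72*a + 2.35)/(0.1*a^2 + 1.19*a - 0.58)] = (0.172*a^2 + 2.0468*a - (0.2*a + 1.19)*(1.72*a + 2.35) - 0.9976)/(0.1*a^2 + 1.19*a - 0.58)^2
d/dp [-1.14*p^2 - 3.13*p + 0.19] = -2.28*p - 3.13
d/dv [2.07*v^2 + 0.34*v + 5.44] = 4.14*v + 0.34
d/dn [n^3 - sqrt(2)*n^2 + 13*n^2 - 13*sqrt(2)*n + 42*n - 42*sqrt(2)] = 3*n^2 - 2*sqrt(2)*n + 26*n - 13*sqrt(2) + 42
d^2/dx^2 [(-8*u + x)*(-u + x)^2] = -20*u + 6*x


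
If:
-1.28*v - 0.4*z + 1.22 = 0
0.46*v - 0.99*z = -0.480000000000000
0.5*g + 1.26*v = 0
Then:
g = -1.76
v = 0.70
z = 0.81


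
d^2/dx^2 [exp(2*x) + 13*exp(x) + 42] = (4*exp(x) + 13)*exp(x)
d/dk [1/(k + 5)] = -1/(k + 5)^2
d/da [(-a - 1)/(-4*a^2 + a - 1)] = (4*a^2 - a - (a + 1)*(8*a - 1) + 1)/(4*a^2 - a + 1)^2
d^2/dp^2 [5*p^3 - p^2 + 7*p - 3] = 30*p - 2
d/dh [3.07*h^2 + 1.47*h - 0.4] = 6.14*h + 1.47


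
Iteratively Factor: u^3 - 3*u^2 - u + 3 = (u - 1)*(u^2 - 2*u - 3) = (u - 1)*(u + 1)*(u - 3)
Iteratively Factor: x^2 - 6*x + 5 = (x - 5)*(x - 1)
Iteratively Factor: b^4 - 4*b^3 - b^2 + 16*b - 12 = (b - 1)*(b^3 - 3*b^2 - 4*b + 12) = (b - 1)*(b + 2)*(b^2 - 5*b + 6) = (b - 2)*(b - 1)*(b + 2)*(b - 3)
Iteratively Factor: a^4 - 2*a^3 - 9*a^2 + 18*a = (a)*(a^3 - 2*a^2 - 9*a + 18) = a*(a + 3)*(a^2 - 5*a + 6) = a*(a - 2)*(a + 3)*(a - 3)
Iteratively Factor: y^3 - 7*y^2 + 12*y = (y)*(y^2 - 7*y + 12) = y*(y - 3)*(y - 4)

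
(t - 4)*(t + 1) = t^2 - 3*t - 4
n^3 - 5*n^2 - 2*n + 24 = (n - 4)*(n - 3)*(n + 2)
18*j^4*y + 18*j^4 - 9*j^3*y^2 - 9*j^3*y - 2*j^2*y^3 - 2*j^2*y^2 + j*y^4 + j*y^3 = (-3*j + y)*(-2*j + y)*(3*j + y)*(j*y + j)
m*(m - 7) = m^2 - 7*m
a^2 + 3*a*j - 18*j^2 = (a - 3*j)*(a + 6*j)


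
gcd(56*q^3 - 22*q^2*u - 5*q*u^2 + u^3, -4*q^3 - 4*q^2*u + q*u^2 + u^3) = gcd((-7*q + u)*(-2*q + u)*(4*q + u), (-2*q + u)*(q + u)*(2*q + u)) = 2*q - u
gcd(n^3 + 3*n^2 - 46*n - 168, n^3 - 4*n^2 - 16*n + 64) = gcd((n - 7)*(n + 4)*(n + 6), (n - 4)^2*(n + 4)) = n + 4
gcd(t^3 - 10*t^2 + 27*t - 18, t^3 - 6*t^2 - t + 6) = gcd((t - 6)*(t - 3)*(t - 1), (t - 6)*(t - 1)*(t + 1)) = t^2 - 7*t + 6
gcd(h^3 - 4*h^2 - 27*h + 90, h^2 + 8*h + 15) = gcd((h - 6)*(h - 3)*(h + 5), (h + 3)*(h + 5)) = h + 5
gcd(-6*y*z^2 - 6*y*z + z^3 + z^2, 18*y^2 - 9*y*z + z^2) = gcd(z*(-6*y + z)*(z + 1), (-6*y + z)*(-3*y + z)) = 6*y - z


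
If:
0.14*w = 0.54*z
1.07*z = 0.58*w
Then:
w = 0.00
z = 0.00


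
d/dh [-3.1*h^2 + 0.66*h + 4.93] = 0.66 - 6.2*h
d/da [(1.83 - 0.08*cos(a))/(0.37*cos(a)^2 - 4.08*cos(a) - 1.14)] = (-0.0296*cos(a)^2 + 1.3542*cos(a) - 7.5576)*sin(a)/(0.1369*cos(a)^4 - 3.0192*cos(a)^3 + 15.8028*cos(a)^2 + 9.3024*cos(a) + 1.2996)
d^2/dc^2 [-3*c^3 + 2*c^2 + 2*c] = 4 - 18*c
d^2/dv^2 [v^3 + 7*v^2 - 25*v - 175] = 6*v + 14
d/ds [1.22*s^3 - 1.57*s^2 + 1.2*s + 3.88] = 3.66*s^2 - 3.14*s + 1.2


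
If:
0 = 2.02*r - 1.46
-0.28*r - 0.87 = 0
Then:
No Solution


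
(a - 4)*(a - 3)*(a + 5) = a^3 - 2*a^2 - 23*a + 60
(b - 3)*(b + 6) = b^2 + 3*b - 18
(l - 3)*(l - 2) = l^2 - 5*l + 6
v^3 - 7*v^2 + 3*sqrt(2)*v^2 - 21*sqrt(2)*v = v*(v - 7)*(v + 3*sqrt(2))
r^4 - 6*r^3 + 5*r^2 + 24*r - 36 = (r - 3)^2*(r - 2)*(r + 2)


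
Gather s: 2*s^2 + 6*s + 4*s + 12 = 2*s^2 + 10*s + 12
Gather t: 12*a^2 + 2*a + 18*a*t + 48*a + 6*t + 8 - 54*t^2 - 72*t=12*a^2 + 50*a - 54*t^2 + t*(18*a - 66) + 8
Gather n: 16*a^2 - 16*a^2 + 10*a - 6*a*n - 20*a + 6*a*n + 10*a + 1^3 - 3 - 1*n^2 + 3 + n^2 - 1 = 0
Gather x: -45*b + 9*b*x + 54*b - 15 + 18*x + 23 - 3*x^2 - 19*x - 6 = 9*b - 3*x^2 + x*(9*b - 1) + 2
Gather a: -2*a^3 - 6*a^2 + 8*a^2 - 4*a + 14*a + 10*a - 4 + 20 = -2*a^3 + 2*a^2 + 20*a + 16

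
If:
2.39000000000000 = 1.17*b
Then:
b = 2.04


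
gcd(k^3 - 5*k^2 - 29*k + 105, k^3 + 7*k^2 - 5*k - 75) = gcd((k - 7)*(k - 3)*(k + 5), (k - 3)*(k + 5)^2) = k^2 + 2*k - 15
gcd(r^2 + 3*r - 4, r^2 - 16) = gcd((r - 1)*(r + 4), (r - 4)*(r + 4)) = r + 4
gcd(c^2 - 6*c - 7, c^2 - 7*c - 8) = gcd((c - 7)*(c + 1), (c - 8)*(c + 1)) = c + 1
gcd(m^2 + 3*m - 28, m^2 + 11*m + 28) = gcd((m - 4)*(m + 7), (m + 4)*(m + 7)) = m + 7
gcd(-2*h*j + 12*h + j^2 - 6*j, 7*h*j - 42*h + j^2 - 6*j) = j - 6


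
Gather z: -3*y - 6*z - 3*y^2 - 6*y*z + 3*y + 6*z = -3*y^2 - 6*y*z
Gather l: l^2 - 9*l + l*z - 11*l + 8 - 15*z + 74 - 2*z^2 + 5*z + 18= l^2 + l*(z - 20) - 2*z^2 - 10*z + 100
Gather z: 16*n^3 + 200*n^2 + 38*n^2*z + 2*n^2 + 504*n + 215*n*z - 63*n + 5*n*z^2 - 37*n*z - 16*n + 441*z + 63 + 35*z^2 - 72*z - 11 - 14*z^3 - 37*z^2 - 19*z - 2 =16*n^3 + 202*n^2 + 425*n - 14*z^3 + z^2*(5*n - 2) + z*(38*n^2 + 178*n + 350) + 50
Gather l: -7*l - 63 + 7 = -7*l - 56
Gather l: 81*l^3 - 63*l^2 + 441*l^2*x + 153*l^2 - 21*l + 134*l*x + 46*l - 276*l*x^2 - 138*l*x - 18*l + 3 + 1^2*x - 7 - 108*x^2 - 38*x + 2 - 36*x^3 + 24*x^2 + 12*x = 81*l^3 + l^2*(441*x + 90) + l*(-276*x^2 - 4*x + 7) - 36*x^3 - 84*x^2 - 25*x - 2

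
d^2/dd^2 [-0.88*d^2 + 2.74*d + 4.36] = -1.76000000000000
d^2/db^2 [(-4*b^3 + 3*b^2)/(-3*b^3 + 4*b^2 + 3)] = 6*(7*b^6 + 72*b^4 - 79*b^3 + 36*b^2 + 36*b - 9)/(27*b^9 - 108*b^8 + 144*b^7 - 145*b^6 + 216*b^5 - 144*b^4 + 81*b^3 - 108*b^2 - 27)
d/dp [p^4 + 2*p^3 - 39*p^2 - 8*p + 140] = 4*p^3 + 6*p^2 - 78*p - 8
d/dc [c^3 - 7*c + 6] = 3*c^2 - 7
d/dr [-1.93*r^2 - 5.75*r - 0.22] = -3.86*r - 5.75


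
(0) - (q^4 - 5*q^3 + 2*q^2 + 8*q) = -q^4 + 5*q^3 - 2*q^2 - 8*q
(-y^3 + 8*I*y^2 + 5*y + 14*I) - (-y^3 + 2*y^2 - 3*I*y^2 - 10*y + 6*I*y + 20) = -2*y^2 + 11*I*y^2 + 15*y - 6*I*y - 20 + 14*I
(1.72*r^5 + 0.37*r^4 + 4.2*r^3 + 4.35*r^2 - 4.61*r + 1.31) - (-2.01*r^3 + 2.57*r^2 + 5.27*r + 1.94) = 1.72*r^5 + 0.37*r^4 + 6.21*r^3 + 1.78*r^2 - 9.88*r - 0.63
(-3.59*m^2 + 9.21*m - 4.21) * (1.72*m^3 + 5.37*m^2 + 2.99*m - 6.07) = -6.1748*m^5 - 3.4371*m^4 + 31.4824*m^3 + 26.7215*m^2 - 68.4926*m + 25.5547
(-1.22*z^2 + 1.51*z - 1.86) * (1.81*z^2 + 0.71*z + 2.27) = -2.2082*z^4 + 1.8669*z^3 - 5.0639*z^2 + 2.1071*z - 4.2222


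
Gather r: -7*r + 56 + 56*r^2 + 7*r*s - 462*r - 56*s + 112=56*r^2 + r*(7*s - 469) - 56*s + 168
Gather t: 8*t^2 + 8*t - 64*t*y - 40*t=8*t^2 + t*(-64*y - 32)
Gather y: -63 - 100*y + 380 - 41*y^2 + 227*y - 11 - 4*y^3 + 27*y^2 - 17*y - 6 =-4*y^3 - 14*y^2 + 110*y + 300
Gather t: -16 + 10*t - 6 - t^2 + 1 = -t^2 + 10*t - 21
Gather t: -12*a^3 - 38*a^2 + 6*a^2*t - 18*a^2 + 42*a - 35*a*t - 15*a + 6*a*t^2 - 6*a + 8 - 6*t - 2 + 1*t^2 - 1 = -12*a^3 - 56*a^2 + 21*a + t^2*(6*a + 1) + t*(6*a^2 - 35*a - 6) + 5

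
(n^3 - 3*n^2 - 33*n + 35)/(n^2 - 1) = (n^2 - 2*n - 35)/(n + 1)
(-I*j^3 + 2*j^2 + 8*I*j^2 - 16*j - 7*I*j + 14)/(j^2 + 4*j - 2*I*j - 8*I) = (-I*j^3 + j^2*(2 + 8*I) + j*(-16 - 7*I) + 14)/(j^2 + 2*j*(2 - I) - 8*I)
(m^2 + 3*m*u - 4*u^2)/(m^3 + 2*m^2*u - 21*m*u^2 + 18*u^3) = (-m - 4*u)/(-m^2 - 3*m*u + 18*u^2)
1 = 1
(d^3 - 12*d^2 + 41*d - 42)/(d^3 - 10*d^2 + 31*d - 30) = (d - 7)/(d - 5)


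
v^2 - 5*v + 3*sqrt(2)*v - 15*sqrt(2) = (v - 5)*(v + 3*sqrt(2))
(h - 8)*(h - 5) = h^2 - 13*h + 40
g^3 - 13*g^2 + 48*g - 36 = (g - 6)^2*(g - 1)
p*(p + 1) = p^2 + p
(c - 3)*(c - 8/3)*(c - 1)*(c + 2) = c^4 - 14*c^3/3 + c^2/3 + 58*c/3 - 16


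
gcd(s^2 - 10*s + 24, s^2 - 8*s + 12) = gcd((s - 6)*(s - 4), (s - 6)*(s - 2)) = s - 6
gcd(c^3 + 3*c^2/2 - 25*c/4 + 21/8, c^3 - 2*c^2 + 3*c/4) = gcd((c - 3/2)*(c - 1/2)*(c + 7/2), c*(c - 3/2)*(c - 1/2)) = c^2 - 2*c + 3/4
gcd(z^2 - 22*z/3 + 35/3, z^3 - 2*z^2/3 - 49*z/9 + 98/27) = z - 7/3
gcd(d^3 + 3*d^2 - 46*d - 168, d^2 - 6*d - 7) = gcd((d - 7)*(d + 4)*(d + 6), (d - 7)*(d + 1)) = d - 7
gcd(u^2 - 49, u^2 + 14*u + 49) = u + 7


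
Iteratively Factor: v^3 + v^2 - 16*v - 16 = (v - 4)*(v^2 + 5*v + 4) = (v - 4)*(v + 4)*(v + 1)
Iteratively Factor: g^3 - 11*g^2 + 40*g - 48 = (g - 4)*(g^2 - 7*g + 12) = (g - 4)*(g - 3)*(g - 4)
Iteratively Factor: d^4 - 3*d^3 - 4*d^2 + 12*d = (d - 2)*(d^3 - d^2 - 6*d) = (d - 3)*(d - 2)*(d^2 + 2*d) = (d - 3)*(d - 2)*(d + 2)*(d)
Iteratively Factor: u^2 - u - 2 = (u - 2)*(u + 1)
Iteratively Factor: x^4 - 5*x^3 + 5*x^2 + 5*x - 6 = (x - 3)*(x^3 - 2*x^2 - x + 2) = (x - 3)*(x - 1)*(x^2 - x - 2) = (x - 3)*(x - 2)*(x - 1)*(x + 1)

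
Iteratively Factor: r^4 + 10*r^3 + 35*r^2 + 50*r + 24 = (r + 1)*(r^3 + 9*r^2 + 26*r + 24) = (r + 1)*(r + 2)*(r^2 + 7*r + 12) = (r + 1)*(r + 2)*(r + 3)*(r + 4)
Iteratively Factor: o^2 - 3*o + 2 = (o - 2)*(o - 1)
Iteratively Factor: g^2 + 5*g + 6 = (g + 3)*(g + 2)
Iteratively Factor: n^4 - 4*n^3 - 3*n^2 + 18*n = (n - 3)*(n^3 - n^2 - 6*n) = n*(n - 3)*(n^2 - n - 6) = n*(n - 3)*(n + 2)*(n - 3)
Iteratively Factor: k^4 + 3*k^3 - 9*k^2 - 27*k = (k + 3)*(k^3 - 9*k) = k*(k + 3)*(k^2 - 9) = k*(k - 3)*(k + 3)*(k + 3)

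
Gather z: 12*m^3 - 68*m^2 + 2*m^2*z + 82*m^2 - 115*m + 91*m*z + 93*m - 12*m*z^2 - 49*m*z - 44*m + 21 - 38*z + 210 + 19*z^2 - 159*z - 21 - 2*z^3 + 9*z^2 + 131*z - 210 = 12*m^3 + 14*m^2 - 66*m - 2*z^3 + z^2*(28 - 12*m) + z*(2*m^2 + 42*m - 66)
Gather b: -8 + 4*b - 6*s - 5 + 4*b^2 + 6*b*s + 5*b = 4*b^2 + b*(6*s + 9) - 6*s - 13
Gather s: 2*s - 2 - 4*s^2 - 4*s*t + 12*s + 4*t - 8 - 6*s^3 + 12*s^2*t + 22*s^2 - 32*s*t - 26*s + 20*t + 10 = -6*s^3 + s^2*(12*t + 18) + s*(-36*t - 12) + 24*t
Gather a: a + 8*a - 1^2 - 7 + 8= 9*a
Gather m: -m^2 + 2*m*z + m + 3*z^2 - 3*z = -m^2 + m*(2*z + 1) + 3*z^2 - 3*z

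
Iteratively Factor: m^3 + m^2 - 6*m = (m - 2)*(m^2 + 3*m) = (m - 2)*(m + 3)*(m)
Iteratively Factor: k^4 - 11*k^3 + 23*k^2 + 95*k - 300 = (k + 3)*(k^3 - 14*k^2 + 65*k - 100) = (k - 5)*(k + 3)*(k^2 - 9*k + 20) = (k - 5)*(k - 4)*(k + 3)*(k - 5)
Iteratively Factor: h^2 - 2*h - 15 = (h + 3)*(h - 5)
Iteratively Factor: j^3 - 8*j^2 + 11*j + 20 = (j - 5)*(j^2 - 3*j - 4) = (j - 5)*(j - 4)*(j + 1)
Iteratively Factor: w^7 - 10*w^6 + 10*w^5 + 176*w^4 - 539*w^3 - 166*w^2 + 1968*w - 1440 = (w - 5)*(w^6 - 5*w^5 - 15*w^4 + 101*w^3 - 34*w^2 - 336*w + 288) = (w - 5)*(w - 1)*(w^5 - 4*w^4 - 19*w^3 + 82*w^2 + 48*w - 288) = (w - 5)*(w - 1)*(w + 4)*(w^4 - 8*w^3 + 13*w^2 + 30*w - 72) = (w - 5)*(w - 3)*(w - 1)*(w + 4)*(w^3 - 5*w^2 - 2*w + 24) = (w - 5)*(w - 3)^2*(w - 1)*(w + 4)*(w^2 - 2*w - 8) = (w - 5)*(w - 3)^2*(w - 1)*(w + 2)*(w + 4)*(w - 4)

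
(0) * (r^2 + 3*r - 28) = 0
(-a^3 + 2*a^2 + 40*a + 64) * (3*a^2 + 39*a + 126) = -3*a^5 - 33*a^4 + 72*a^3 + 2004*a^2 + 7536*a + 8064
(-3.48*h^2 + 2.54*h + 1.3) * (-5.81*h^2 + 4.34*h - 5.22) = 20.2188*h^4 - 29.8606*h^3 + 21.6362*h^2 - 7.6168*h - 6.786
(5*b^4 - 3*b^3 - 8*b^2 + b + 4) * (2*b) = 10*b^5 - 6*b^4 - 16*b^3 + 2*b^2 + 8*b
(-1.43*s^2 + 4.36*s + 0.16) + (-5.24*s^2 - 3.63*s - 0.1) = -6.67*s^2 + 0.73*s + 0.06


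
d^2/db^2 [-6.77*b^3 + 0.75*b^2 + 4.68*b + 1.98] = 1.5 - 40.62*b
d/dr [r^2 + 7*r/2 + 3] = 2*r + 7/2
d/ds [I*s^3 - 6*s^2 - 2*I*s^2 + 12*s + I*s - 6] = 3*I*s^2 - 12*s - 4*I*s + 12 + I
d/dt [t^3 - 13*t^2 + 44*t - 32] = 3*t^2 - 26*t + 44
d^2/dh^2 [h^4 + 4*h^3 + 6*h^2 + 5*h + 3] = 12*h^2 + 24*h + 12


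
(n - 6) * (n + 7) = n^2 + n - 42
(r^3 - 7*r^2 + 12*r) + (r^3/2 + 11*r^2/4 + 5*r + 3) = 3*r^3/2 - 17*r^2/4 + 17*r + 3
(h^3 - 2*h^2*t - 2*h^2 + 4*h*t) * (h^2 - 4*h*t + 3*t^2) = h^5 - 6*h^4*t - 2*h^4 + 11*h^3*t^2 + 12*h^3*t - 6*h^2*t^3 - 22*h^2*t^2 + 12*h*t^3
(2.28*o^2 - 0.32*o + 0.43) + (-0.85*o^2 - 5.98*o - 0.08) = 1.43*o^2 - 6.3*o + 0.35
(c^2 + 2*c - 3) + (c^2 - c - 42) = 2*c^2 + c - 45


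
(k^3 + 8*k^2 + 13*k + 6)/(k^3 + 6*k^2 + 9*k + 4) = (k + 6)/(k + 4)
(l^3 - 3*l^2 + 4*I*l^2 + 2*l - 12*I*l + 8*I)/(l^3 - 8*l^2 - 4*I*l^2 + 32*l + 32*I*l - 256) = (l^2 - 3*l + 2)/(l^2 - 8*l*(1 + I) + 64*I)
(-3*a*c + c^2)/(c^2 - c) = (-3*a + c)/(c - 1)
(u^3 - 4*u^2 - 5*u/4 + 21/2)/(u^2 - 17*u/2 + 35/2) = (u^2 - u/2 - 3)/(u - 5)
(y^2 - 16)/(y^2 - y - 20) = (y - 4)/(y - 5)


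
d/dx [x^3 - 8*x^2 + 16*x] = 3*x^2 - 16*x + 16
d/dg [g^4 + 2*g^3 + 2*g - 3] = 4*g^3 + 6*g^2 + 2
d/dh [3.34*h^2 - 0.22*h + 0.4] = 6.68*h - 0.22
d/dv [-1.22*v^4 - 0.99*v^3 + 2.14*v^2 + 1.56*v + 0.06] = -4.88*v^3 - 2.97*v^2 + 4.28*v + 1.56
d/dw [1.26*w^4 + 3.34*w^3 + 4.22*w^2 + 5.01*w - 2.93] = 5.04*w^3 + 10.02*w^2 + 8.44*w + 5.01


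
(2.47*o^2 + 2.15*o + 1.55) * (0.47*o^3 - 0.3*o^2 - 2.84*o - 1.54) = 1.1609*o^5 + 0.2695*o^4 - 6.9313*o^3 - 10.3748*o^2 - 7.713*o - 2.387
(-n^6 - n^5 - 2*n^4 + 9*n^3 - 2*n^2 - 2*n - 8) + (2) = -n^6 - n^5 - 2*n^4 + 9*n^3 - 2*n^2 - 2*n - 6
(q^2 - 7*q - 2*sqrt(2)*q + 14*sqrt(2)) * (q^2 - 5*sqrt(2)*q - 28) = q^4 - 7*sqrt(2)*q^3 - 7*q^3 - 8*q^2 + 49*sqrt(2)*q^2 + 56*q + 56*sqrt(2)*q - 392*sqrt(2)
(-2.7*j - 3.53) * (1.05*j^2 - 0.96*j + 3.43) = -2.835*j^3 - 1.1145*j^2 - 5.8722*j - 12.1079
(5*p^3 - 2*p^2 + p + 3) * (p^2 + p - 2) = 5*p^5 + 3*p^4 - 11*p^3 + 8*p^2 + p - 6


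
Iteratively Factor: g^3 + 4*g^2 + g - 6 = (g + 2)*(g^2 + 2*g - 3) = (g - 1)*(g + 2)*(g + 3)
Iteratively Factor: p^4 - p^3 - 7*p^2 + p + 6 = (p - 1)*(p^3 - 7*p - 6) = (p - 3)*(p - 1)*(p^2 + 3*p + 2) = (p - 3)*(p - 1)*(p + 2)*(p + 1)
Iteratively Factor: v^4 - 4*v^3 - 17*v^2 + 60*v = (v + 4)*(v^3 - 8*v^2 + 15*v) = v*(v + 4)*(v^2 - 8*v + 15) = v*(v - 5)*(v + 4)*(v - 3)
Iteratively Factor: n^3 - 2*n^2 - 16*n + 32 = (n - 2)*(n^2 - 16) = (n - 2)*(n + 4)*(n - 4)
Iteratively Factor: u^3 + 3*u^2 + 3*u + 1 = (u + 1)*(u^2 + 2*u + 1) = (u + 1)^2*(u + 1)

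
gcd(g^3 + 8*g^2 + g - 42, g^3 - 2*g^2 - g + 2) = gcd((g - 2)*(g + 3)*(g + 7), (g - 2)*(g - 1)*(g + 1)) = g - 2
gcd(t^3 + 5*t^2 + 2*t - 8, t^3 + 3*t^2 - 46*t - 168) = t + 4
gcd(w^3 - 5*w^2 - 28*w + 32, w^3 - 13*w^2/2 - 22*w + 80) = w^2 - 4*w - 32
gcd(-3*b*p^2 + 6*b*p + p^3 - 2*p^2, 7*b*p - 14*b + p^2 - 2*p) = p - 2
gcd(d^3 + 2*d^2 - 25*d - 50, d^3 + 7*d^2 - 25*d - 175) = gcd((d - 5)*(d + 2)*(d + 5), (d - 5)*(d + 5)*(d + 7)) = d^2 - 25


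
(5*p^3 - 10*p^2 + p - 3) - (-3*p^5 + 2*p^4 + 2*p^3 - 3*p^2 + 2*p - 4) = 3*p^5 - 2*p^4 + 3*p^3 - 7*p^2 - p + 1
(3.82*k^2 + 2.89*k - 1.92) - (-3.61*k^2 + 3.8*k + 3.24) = 7.43*k^2 - 0.91*k - 5.16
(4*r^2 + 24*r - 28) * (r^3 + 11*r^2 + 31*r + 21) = 4*r^5 + 68*r^4 + 360*r^3 + 520*r^2 - 364*r - 588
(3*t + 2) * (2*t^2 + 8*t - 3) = 6*t^3 + 28*t^2 + 7*t - 6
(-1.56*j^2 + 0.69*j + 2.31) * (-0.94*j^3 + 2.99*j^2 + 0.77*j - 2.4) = 1.4664*j^5 - 5.313*j^4 - 1.3095*j^3 + 11.1822*j^2 + 0.1227*j - 5.544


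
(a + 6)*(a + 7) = a^2 + 13*a + 42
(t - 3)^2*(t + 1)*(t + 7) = t^4 + 2*t^3 - 32*t^2 + 30*t + 63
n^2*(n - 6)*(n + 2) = n^4 - 4*n^3 - 12*n^2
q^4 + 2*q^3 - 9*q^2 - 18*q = q*(q - 3)*(q + 2)*(q + 3)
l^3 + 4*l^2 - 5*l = l*(l - 1)*(l + 5)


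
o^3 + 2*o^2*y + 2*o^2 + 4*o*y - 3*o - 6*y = (o - 1)*(o + 3)*(o + 2*y)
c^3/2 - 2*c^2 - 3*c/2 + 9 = (c/2 + 1)*(c - 3)^2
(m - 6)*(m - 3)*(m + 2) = m^3 - 7*m^2 + 36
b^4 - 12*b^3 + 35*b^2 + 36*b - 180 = (b - 6)*(b - 5)*(b - 3)*(b + 2)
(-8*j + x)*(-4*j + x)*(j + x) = 32*j^3 + 20*j^2*x - 11*j*x^2 + x^3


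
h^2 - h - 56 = (h - 8)*(h + 7)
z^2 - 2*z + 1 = (z - 1)^2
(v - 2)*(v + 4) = v^2 + 2*v - 8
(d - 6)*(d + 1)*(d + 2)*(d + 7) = d^4 + 4*d^3 - 37*d^2 - 124*d - 84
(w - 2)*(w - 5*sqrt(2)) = w^2 - 5*sqrt(2)*w - 2*w + 10*sqrt(2)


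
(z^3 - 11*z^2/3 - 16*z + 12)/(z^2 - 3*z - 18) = z - 2/3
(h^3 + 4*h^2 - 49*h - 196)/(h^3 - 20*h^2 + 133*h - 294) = (h^2 + 11*h + 28)/(h^2 - 13*h + 42)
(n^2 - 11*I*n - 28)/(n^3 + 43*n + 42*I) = (n - 4*I)/(n^2 + 7*I*n - 6)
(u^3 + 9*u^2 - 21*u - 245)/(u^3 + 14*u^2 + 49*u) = (u - 5)/u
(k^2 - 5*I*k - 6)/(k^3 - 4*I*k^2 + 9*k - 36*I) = (k - 2*I)/(k^2 - I*k + 12)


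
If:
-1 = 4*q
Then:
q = -1/4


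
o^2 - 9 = (o - 3)*(o + 3)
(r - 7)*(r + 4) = r^2 - 3*r - 28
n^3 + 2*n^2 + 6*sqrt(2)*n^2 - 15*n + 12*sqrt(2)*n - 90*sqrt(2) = (n - 3)*(n + 5)*(n + 6*sqrt(2))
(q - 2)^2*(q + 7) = q^3 + 3*q^2 - 24*q + 28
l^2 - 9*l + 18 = (l - 6)*(l - 3)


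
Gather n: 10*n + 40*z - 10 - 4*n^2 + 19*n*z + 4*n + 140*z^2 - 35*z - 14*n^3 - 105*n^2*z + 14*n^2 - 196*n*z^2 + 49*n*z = -14*n^3 + n^2*(10 - 105*z) + n*(-196*z^2 + 68*z + 14) + 140*z^2 + 5*z - 10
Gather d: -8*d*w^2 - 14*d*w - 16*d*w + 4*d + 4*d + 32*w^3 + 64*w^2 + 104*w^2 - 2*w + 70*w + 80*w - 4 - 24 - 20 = d*(-8*w^2 - 30*w + 8) + 32*w^3 + 168*w^2 + 148*w - 48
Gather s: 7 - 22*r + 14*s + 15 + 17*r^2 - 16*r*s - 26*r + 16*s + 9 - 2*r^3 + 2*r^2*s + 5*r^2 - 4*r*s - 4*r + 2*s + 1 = -2*r^3 + 22*r^2 - 52*r + s*(2*r^2 - 20*r + 32) + 32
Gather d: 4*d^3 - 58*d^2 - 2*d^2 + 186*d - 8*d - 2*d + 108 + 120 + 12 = 4*d^3 - 60*d^2 + 176*d + 240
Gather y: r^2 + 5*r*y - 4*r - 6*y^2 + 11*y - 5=r^2 - 4*r - 6*y^2 + y*(5*r + 11) - 5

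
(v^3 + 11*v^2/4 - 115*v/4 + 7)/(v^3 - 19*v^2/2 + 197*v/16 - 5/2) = 4*(v^2 + 3*v - 28)/(4*v^2 - 37*v + 40)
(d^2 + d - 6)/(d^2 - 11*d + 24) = (d^2 + d - 6)/(d^2 - 11*d + 24)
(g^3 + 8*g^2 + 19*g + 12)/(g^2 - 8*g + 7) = (g^3 + 8*g^2 + 19*g + 12)/(g^2 - 8*g + 7)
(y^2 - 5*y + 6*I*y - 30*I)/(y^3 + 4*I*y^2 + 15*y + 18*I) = (y - 5)/(y^2 - 2*I*y + 3)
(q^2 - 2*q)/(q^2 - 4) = q/(q + 2)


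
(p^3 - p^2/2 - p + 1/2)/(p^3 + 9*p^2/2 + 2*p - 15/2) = (2*p^2 + p - 1)/(2*p^2 + 11*p + 15)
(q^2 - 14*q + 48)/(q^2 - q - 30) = (q - 8)/(q + 5)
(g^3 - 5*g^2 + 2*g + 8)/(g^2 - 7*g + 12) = (g^2 - g - 2)/(g - 3)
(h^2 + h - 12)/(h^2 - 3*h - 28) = (h - 3)/(h - 7)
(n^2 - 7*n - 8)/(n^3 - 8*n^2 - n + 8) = 1/(n - 1)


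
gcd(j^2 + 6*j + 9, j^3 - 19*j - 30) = j + 3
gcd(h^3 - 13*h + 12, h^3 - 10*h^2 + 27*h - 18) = h^2 - 4*h + 3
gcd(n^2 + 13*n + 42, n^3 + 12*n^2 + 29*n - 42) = n^2 + 13*n + 42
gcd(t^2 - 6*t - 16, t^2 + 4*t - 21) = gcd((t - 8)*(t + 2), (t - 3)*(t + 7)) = 1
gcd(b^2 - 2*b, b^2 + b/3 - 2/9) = 1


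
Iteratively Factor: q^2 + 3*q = (q)*(q + 3)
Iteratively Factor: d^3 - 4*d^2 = (d - 4)*(d^2) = d*(d - 4)*(d)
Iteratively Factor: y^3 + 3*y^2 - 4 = (y + 2)*(y^2 + y - 2) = (y + 2)^2*(y - 1)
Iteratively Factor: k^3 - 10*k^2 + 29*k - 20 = (k - 5)*(k^2 - 5*k + 4) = (k - 5)*(k - 1)*(k - 4)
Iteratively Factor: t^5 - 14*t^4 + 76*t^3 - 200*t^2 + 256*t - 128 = (t - 2)*(t^4 - 12*t^3 + 52*t^2 - 96*t + 64) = (t - 2)^2*(t^3 - 10*t^2 + 32*t - 32) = (t - 2)^3*(t^2 - 8*t + 16) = (t - 4)*(t - 2)^3*(t - 4)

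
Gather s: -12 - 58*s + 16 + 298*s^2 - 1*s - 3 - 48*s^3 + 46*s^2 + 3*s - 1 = -48*s^3 + 344*s^2 - 56*s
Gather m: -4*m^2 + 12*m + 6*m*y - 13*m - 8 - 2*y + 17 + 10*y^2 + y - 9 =-4*m^2 + m*(6*y - 1) + 10*y^2 - y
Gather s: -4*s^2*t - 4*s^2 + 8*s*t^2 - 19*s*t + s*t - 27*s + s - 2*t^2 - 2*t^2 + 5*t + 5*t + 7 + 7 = s^2*(-4*t - 4) + s*(8*t^2 - 18*t - 26) - 4*t^2 + 10*t + 14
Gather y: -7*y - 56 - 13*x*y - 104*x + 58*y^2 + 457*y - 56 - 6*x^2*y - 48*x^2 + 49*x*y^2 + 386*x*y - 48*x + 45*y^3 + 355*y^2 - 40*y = -48*x^2 - 152*x + 45*y^3 + y^2*(49*x + 413) + y*(-6*x^2 + 373*x + 410) - 112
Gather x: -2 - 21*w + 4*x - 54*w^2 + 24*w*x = -54*w^2 - 21*w + x*(24*w + 4) - 2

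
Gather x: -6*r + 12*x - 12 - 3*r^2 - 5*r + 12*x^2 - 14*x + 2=-3*r^2 - 11*r + 12*x^2 - 2*x - 10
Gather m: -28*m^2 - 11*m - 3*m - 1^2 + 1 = -28*m^2 - 14*m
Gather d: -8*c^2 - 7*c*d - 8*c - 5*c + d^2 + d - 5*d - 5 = -8*c^2 - 13*c + d^2 + d*(-7*c - 4) - 5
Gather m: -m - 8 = -m - 8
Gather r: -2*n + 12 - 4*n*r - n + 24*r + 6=-3*n + r*(24 - 4*n) + 18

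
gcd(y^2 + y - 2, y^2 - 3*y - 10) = y + 2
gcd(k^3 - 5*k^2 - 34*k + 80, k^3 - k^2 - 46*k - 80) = k^2 - 3*k - 40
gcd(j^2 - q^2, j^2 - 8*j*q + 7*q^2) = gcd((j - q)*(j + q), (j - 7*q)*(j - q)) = -j + q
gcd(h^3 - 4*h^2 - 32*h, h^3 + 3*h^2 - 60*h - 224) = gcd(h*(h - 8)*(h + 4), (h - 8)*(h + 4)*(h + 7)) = h^2 - 4*h - 32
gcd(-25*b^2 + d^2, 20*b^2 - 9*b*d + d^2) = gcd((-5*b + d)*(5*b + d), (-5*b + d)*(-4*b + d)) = 5*b - d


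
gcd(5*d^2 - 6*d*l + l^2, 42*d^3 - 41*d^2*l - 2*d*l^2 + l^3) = d - l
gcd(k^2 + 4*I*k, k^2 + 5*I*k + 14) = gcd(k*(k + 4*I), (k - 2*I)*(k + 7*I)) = 1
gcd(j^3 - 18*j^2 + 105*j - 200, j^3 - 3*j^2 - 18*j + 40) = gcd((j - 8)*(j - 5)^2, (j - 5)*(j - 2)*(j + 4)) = j - 5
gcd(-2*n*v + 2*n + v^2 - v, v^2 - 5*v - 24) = 1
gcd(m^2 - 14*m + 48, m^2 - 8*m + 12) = m - 6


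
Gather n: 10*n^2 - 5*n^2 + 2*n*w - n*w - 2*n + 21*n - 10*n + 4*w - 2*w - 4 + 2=5*n^2 + n*(w + 9) + 2*w - 2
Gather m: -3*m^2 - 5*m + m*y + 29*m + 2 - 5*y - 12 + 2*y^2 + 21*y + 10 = -3*m^2 + m*(y + 24) + 2*y^2 + 16*y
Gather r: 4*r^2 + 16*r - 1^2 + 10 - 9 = 4*r^2 + 16*r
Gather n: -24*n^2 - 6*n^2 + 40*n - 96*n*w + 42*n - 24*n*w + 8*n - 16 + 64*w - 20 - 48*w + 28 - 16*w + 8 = -30*n^2 + n*(90 - 120*w)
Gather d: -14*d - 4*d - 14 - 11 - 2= -18*d - 27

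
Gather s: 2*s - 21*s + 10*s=-9*s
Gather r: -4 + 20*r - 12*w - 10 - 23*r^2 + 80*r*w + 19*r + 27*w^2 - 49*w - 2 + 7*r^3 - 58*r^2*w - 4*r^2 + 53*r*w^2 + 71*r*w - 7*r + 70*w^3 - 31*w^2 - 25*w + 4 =7*r^3 + r^2*(-58*w - 27) + r*(53*w^2 + 151*w + 32) + 70*w^3 - 4*w^2 - 86*w - 12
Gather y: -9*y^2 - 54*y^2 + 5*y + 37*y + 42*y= -63*y^2 + 84*y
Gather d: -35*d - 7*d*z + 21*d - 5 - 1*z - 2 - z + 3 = d*(-7*z - 14) - 2*z - 4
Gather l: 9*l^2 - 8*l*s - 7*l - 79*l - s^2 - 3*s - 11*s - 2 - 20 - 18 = 9*l^2 + l*(-8*s - 86) - s^2 - 14*s - 40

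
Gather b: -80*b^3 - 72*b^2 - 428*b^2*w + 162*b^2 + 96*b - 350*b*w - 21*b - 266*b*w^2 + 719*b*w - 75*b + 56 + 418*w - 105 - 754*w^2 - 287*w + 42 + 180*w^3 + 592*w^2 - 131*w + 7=-80*b^3 + b^2*(90 - 428*w) + b*(-266*w^2 + 369*w) + 180*w^3 - 162*w^2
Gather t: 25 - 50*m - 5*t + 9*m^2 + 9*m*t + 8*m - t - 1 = 9*m^2 - 42*m + t*(9*m - 6) + 24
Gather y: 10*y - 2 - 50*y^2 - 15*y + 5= -50*y^2 - 5*y + 3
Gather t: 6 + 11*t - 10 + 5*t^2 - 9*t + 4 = 5*t^2 + 2*t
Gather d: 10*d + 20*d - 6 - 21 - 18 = 30*d - 45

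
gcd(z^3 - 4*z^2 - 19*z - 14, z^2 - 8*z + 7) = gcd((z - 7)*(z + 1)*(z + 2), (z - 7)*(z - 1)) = z - 7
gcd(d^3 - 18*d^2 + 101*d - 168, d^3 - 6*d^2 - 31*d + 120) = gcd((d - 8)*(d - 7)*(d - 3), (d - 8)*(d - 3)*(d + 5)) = d^2 - 11*d + 24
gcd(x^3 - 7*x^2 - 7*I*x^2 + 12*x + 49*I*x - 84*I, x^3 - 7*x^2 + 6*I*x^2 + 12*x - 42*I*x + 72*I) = x^2 - 7*x + 12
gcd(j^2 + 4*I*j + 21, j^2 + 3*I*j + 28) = j + 7*I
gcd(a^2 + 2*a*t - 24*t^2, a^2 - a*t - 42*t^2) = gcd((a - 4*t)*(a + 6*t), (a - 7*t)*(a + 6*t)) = a + 6*t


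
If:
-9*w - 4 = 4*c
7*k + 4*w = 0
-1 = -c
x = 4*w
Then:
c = 1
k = 32/63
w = -8/9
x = -32/9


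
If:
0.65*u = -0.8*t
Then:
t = -0.8125*u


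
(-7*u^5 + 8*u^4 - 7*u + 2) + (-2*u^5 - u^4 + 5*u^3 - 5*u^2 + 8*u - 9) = -9*u^5 + 7*u^4 + 5*u^3 - 5*u^2 + u - 7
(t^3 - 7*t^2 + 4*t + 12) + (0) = t^3 - 7*t^2 + 4*t + 12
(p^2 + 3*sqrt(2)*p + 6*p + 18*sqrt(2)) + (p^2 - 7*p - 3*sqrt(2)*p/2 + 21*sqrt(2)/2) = 2*p^2 - p + 3*sqrt(2)*p/2 + 57*sqrt(2)/2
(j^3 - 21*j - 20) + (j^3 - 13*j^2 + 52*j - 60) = 2*j^3 - 13*j^2 + 31*j - 80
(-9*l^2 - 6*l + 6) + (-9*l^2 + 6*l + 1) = 7 - 18*l^2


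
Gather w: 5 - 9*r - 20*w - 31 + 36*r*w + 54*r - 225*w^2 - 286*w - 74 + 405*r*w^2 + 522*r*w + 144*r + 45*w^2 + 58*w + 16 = 189*r + w^2*(405*r - 180) + w*(558*r - 248) - 84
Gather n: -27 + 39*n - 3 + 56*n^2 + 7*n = 56*n^2 + 46*n - 30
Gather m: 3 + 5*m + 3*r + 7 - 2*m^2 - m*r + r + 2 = -2*m^2 + m*(5 - r) + 4*r + 12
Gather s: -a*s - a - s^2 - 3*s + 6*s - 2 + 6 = -a - s^2 + s*(3 - a) + 4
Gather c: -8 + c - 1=c - 9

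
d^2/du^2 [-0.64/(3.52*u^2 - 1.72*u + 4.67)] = (15.859712*u^2 - 7.749632*u - 0.64*(7.04*u - 1.72)*(14.08*u - 3.44) + 21.041152)/(3.52*u^2 - 1.72*u + 4.67)^3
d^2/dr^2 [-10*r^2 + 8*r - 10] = -20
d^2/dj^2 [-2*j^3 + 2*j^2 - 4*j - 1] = 4 - 12*j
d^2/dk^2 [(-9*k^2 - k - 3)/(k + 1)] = -22/(k^3 + 3*k^2 + 3*k + 1)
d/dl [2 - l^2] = -2*l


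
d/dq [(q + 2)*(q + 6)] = 2*q + 8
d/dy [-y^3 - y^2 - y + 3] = -3*y^2 - 2*y - 1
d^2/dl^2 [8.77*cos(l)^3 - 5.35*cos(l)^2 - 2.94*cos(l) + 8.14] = -3.6375*cos(l) + 10.7*cos(2*l) - 19.7325*cos(3*l)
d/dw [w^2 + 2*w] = 2*w + 2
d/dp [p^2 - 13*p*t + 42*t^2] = 2*p - 13*t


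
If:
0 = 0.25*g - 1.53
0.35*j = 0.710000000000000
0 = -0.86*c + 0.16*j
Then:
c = 0.38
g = 6.12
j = 2.03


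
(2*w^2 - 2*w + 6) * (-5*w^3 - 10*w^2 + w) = -10*w^5 - 10*w^4 - 8*w^3 - 62*w^2 + 6*w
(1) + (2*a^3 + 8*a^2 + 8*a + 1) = 2*a^3 + 8*a^2 + 8*a + 2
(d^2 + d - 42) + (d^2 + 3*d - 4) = 2*d^2 + 4*d - 46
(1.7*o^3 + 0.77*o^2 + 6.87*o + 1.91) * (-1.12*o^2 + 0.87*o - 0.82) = -1.904*o^5 + 0.6166*o^4 - 8.4185*o^3 + 3.2063*o^2 - 3.9717*o - 1.5662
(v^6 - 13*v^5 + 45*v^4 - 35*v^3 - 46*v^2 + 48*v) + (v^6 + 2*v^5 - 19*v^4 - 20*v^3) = 2*v^6 - 11*v^5 + 26*v^4 - 55*v^3 - 46*v^2 + 48*v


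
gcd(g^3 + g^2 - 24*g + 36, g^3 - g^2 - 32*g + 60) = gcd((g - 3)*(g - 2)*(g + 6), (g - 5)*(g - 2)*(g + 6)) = g^2 + 4*g - 12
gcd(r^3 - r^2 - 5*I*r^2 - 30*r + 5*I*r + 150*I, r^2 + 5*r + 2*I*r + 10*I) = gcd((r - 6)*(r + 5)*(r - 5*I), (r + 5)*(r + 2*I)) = r + 5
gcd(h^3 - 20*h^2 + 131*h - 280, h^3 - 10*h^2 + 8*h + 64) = h - 8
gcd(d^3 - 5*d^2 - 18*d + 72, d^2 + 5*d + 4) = d + 4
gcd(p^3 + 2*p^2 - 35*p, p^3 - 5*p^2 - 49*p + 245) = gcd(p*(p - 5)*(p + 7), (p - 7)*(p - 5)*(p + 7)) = p^2 + 2*p - 35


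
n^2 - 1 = (n - 1)*(n + 1)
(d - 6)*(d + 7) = d^2 + d - 42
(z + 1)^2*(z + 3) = z^3 + 5*z^2 + 7*z + 3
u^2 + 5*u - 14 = (u - 2)*(u + 7)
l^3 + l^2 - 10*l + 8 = (l - 2)*(l - 1)*(l + 4)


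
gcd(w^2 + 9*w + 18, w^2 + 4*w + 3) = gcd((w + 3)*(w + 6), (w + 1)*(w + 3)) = w + 3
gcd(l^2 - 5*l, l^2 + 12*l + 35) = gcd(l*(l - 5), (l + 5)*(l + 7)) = 1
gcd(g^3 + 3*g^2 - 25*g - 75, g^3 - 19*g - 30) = g^2 - 2*g - 15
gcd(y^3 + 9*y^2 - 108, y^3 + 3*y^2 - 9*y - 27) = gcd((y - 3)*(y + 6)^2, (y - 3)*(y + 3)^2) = y - 3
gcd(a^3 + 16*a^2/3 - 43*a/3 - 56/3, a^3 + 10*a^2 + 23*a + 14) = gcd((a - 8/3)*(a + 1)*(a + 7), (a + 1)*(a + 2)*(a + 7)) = a^2 + 8*a + 7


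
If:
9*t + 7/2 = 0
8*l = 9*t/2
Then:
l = -7/32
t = -7/18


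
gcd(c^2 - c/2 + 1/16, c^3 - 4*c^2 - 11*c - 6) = 1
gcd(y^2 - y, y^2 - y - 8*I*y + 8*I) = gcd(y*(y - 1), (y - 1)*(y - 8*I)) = y - 1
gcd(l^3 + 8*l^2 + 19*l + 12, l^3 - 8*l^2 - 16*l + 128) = l + 4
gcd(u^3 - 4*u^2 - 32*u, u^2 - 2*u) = u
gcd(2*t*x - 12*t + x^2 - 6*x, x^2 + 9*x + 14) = 1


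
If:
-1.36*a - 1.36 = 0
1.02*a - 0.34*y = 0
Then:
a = -1.00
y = -3.00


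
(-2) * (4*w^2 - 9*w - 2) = -8*w^2 + 18*w + 4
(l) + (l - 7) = 2*l - 7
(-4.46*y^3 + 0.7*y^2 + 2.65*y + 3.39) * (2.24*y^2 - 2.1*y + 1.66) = -9.9904*y^5 + 10.934*y^4 - 2.9376*y^3 + 3.1906*y^2 - 2.72*y + 5.6274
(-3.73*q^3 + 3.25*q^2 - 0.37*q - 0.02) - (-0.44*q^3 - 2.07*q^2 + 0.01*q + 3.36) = -3.29*q^3 + 5.32*q^2 - 0.38*q - 3.38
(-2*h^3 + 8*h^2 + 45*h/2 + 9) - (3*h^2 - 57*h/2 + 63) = -2*h^3 + 5*h^2 + 51*h - 54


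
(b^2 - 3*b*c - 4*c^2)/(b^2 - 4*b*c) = (b + c)/b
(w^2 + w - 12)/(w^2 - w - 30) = (-w^2 - w + 12)/(-w^2 + w + 30)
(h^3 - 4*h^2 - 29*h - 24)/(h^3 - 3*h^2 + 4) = (h^2 - 5*h - 24)/(h^2 - 4*h + 4)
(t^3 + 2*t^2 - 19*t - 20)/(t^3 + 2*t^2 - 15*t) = (t^2 - 3*t - 4)/(t*(t - 3))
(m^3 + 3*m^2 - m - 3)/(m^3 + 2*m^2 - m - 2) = (m + 3)/(m + 2)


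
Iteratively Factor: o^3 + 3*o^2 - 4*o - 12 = (o - 2)*(o^2 + 5*o + 6) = (o - 2)*(o + 3)*(o + 2)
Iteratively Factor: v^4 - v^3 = (v)*(v^3 - v^2) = v^2*(v^2 - v) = v^3*(v - 1)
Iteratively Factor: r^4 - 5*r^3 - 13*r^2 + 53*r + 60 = (r + 3)*(r^3 - 8*r^2 + 11*r + 20) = (r - 5)*(r + 3)*(r^2 - 3*r - 4) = (r - 5)*(r + 1)*(r + 3)*(r - 4)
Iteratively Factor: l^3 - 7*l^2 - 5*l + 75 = (l - 5)*(l^2 - 2*l - 15) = (l - 5)^2*(l + 3)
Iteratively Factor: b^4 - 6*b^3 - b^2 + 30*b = (b - 5)*(b^3 - b^2 - 6*b) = (b - 5)*(b - 3)*(b^2 + 2*b) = (b - 5)*(b - 3)*(b + 2)*(b)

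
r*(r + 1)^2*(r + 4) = r^4 + 6*r^3 + 9*r^2 + 4*r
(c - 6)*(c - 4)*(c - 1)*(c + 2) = c^4 - 9*c^3 + 12*c^2 + 44*c - 48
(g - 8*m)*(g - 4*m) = g^2 - 12*g*m + 32*m^2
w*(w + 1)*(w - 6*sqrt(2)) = w^3 - 6*sqrt(2)*w^2 + w^2 - 6*sqrt(2)*w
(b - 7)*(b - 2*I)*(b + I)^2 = b^4 - 7*b^3 + 3*b^2 - 21*b + 2*I*b - 14*I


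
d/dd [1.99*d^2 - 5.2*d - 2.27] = 3.98*d - 5.2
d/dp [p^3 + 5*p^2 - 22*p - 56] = 3*p^2 + 10*p - 22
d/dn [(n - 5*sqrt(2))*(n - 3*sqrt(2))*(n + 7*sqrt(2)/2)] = 3*n^2 - 9*sqrt(2)*n - 26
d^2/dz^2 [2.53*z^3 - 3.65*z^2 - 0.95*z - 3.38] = 15.18*z - 7.3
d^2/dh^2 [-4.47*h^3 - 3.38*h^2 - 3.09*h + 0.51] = -26.82*h - 6.76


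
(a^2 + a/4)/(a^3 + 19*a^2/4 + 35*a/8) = 2*(4*a + 1)/(8*a^2 + 38*a + 35)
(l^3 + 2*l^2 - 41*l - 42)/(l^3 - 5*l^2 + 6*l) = (l^3 + 2*l^2 - 41*l - 42)/(l*(l^2 - 5*l + 6))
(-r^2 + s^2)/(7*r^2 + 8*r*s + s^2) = (-r + s)/(7*r + s)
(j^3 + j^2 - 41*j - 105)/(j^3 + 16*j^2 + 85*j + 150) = (j^2 - 4*j - 21)/(j^2 + 11*j + 30)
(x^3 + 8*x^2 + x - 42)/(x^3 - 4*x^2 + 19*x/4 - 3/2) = 4*(x^2 + 10*x + 21)/(4*x^2 - 8*x + 3)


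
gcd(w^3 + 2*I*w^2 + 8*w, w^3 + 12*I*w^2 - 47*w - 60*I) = w + 4*I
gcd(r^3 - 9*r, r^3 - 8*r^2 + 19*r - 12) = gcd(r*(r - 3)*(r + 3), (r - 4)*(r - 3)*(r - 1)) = r - 3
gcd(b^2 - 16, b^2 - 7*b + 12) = b - 4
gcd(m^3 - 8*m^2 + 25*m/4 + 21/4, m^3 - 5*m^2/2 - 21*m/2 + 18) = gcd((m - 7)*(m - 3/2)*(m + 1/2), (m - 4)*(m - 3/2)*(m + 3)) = m - 3/2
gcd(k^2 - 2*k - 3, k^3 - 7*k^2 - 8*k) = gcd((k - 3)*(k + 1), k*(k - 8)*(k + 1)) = k + 1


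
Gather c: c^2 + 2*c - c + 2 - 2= c^2 + c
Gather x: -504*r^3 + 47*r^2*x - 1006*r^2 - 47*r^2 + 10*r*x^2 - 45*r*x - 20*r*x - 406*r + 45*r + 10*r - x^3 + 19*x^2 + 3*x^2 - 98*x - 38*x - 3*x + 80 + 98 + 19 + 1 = -504*r^3 - 1053*r^2 - 351*r - x^3 + x^2*(10*r + 22) + x*(47*r^2 - 65*r - 139) + 198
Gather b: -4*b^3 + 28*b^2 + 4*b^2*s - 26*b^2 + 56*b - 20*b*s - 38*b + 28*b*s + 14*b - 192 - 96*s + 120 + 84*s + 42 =-4*b^3 + b^2*(4*s + 2) + b*(8*s + 32) - 12*s - 30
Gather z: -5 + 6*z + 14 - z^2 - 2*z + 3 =-z^2 + 4*z + 12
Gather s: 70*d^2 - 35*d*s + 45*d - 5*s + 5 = 70*d^2 + 45*d + s*(-35*d - 5) + 5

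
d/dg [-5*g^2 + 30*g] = 30 - 10*g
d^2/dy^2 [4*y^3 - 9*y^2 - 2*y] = 24*y - 18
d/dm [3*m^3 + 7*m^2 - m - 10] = 9*m^2 + 14*m - 1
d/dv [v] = 1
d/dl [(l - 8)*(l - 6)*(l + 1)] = 3*l^2 - 26*l + 34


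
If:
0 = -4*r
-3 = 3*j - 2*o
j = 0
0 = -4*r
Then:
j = 0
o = 3/2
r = 0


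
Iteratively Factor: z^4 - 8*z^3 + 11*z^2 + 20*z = (z - 5)*(z^3 - 3*z^2 - 4*z) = (z - 5)*(z - 4)*(z^2 + z) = z*(z - 5)*(z - 4)*(z + 1)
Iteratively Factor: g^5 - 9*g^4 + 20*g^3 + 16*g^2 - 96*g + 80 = (g - 2)*(g^4 - 7*g^3 + 6*g^2 + 28*g - 40) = (g - 5)*(g - 2)*(g^3 - 2*g^2 - 4*g + 8) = (g - 5)*(g - 2)^2*(g^2 - 4) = (g - 5)*(g - 2)^3*(g + 2)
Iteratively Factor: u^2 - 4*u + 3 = (u - 1)*(u - 3)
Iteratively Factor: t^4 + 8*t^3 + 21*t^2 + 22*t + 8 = (t + 1)*(t^3 + 7*t^2 + 14*t + 8) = (t + 1)*(t + 2)*(t^2 + 5*t + 4) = (t + 1)*(t + 2)*(t + 4)*(t + 1)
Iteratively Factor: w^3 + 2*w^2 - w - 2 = (w + 2)*(w^2 - 1) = (w - 1)*(w + 2)*(w + 1)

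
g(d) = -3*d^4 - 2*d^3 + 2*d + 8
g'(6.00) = -2806.00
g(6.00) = -4300.00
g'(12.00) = -21598.00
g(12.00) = -65632.00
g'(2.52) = -228.14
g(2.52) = -139.95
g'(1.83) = -91.64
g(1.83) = -34.24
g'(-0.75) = 3.69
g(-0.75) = 6.39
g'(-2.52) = 155.93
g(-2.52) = -86.02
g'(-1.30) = 18.22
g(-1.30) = 1.23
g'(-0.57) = 2.27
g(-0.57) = 6.91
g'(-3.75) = 550.44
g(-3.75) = -487.29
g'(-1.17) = 13.01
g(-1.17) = 3.24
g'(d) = -12*d^3 - 6*d^2 + 2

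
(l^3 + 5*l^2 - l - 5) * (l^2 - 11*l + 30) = l^5 - 6*l^4 - 26*l^3 + 156*l^2 + 25*l - 150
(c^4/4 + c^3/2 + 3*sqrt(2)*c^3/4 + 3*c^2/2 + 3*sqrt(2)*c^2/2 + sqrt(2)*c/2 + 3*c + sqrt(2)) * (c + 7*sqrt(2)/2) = c^5/4 + c^4/2 + 13*sqrt(2)*c^4/8 + 13*sqrt(2)*c^3/4 + 27*c^3/4 + 23*sqrt(2)*c^2/4 + 27*c^2/2 + 7*c/2 + 23*sqrt(2)*c/2 + 7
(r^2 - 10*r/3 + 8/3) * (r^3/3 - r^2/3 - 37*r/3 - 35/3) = r^5/3 - 13*r^4/9 - 31*r^3/3 + 257*r^2/9 + 6*r - 280/9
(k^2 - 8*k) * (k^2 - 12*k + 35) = k^4 - 20*k^3 + 131*k^2 - 280*k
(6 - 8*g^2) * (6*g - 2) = -48*g^3 + 16*g^2 + 36*g - 12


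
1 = 1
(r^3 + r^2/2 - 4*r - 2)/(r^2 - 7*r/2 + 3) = (2*r^2 + 5*r + 2)/(2*r - 3)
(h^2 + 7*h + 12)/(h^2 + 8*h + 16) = (h + 3)/(h + 4)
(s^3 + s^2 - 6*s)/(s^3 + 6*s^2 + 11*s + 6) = s*(s - 2)/(s^2 + 3*s + 2)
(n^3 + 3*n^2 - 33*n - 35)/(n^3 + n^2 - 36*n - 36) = (n^2 + 2*n - 35)/(n^2 - 36)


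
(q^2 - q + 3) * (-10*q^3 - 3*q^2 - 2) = -10*q^5 + 7*q^4 - 27*q^3 - 11*q^2 + 2*q - 6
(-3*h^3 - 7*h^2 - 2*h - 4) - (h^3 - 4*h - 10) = -4*h^3 - 7*h^2 + 2*h + 6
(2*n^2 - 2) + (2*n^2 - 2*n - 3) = 4*n^2 - 2*n - 5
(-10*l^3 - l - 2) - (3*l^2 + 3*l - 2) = -10*l^3 - 3*l^2 - 4*l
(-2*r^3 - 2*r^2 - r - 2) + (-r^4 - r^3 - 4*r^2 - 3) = -r^4 - 3*r^3 - 6*r^2 - r - 5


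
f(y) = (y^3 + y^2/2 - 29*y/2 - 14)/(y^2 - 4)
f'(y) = -2*y*(y^3 + y^2/2 - 29*y/2 - 14)/(y^2 - 4)^2 + (3*y^2 + y - 29/2)/(y^2 - 4) = (y^4 + 5*y^2/2 + 24*y + 58)/(y^4 - 8*y^2 + 16)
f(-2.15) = 15.34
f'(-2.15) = 101.48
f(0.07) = 3.76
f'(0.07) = 3.74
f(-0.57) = 1.57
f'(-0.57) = 3.35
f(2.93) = -5.90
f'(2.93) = 10.63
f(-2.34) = 6.68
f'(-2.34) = 20.90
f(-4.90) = -2.43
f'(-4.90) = 1.44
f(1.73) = 32.18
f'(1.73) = 114.33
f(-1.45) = -2.65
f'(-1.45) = 9.13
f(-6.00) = -3.91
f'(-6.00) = 1.27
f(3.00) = -5.20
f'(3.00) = 9.34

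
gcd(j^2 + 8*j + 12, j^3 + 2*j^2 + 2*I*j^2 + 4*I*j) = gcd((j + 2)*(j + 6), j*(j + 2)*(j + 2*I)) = j + 2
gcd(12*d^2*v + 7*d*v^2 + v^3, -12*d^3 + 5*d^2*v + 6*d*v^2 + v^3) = 12*d^2 + 7*d*v + v^2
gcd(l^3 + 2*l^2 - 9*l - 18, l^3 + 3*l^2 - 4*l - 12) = l^2 + 5*l + 6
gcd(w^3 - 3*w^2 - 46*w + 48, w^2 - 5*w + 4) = w - 1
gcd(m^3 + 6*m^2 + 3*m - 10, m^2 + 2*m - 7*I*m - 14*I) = m + 2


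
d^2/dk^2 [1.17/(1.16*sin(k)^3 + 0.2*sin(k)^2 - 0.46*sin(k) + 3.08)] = (28.338336*(0.114942528735632*sin(k) - 1.0*cos(k)^2 + 0.867816091954023)^2*cos(k)^2 + (0.479699999999999*sin(k) - 3.0537*sin(3*k) - 0.468*cos(2*k))*(1.16*sin(k)^3 + 0.2*sin(k)^2 - 0.46*sin(k) + 3.08))/(1.16*sin(k)^3 + 0.2*sin(k)^2 - 0.46*sin(k) + 3.08)^3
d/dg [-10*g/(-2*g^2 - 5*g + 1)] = 10*(-2*g^2 - 1)/(4*g^4 + 20*g^3 + 21*g^2 - 10*g + 1)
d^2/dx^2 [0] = 0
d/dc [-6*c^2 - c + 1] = -12*c - 1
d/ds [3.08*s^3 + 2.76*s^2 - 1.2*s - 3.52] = 9.24*s^2 + 5.52*s - 1.2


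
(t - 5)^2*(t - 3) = t^3 - 13*t^2 + 55*t - 75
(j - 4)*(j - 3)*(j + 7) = j^3 - 37*j + 84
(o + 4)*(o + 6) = o^2 + 10*o + 24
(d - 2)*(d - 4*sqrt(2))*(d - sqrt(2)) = d^3 - 5*sqrt(2)*d^2 - 2*d^2 + 8*d + 10*sqrt(2)*d - 16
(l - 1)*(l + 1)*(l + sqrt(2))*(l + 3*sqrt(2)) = l^4 + 4*sqrt(2)*l^3 + 5*l^2 - 4*sqrt(2)*l - 6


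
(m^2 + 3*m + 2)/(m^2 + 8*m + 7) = (m + 2)/(m + 7)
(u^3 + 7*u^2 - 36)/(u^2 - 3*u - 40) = (-u^3 - 7*u^2 + 36)/(-u^2 + 3*u + 40)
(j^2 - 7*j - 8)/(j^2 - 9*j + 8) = (j + 1)/(j - 1)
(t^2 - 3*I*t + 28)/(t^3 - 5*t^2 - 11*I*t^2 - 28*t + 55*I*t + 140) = (t + 4*I)/(t^2 - t*(5 + 4*I) + 20*I)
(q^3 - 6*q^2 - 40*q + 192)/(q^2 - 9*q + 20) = (q^2 - 2*q - 48)/(q - 5)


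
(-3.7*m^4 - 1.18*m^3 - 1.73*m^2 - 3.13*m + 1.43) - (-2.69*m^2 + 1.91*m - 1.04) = -3.7*m^4 - 1.18*m^3 + 0.96*m^2 - 5.04*m + 2.47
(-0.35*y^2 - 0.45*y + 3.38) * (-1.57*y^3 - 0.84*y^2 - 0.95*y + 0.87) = 0.5495*y^5 + 1.0005*y^4 - 4.5961*y^3 - 2.7162*y^2 - 3.6025*y + 2.9406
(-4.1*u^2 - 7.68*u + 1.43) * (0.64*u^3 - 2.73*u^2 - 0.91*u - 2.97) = -2.624*u^5 + 6.2778*u^4 + 25.6126*u^3 + 15.2619*u^2 + 21.5083*u - 4.2471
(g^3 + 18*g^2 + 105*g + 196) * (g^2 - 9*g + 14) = g^5 + 9*g^4 - 43*g^3 - 497*g^2 - 294*g + 2744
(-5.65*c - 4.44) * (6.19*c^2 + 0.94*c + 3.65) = -34.9735*c^3 - 32.7946*c^2 - 24.7961*c - 16.206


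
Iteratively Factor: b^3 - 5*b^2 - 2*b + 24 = (b - 3)*(b^2 - 2*b - 8) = (b - 3)*(b + 2)*(b - 4)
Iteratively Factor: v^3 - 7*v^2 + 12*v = (v - 4)*(v^2 - 3*v) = v*(v - 4)*(v - 3)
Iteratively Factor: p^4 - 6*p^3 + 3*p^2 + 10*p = (p - 5)*(p^3 - p^2 - 2*p) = (p - 5)*(p + 1)*(p^2 - 2*p) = (p - 5)*(p - 2)*(p + 1)*(p)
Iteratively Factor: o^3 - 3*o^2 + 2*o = (o - 2)*(o^2 - o) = (o - 2)*(o - 1)*(o)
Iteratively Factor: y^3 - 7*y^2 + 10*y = (y - 2)*(y^2 - 5*y) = (y - 5)*(y - 2)*(y)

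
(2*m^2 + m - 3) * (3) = 6*m^2 + 3*m - 9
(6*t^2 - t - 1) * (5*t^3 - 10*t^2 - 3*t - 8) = 30*t^5 - 65*t^4 - 13*t^3 - 35*t^2 + 11*t + 8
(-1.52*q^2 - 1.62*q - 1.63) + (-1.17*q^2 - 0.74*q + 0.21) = -2.69*q^2 - 2.36*q - 1.42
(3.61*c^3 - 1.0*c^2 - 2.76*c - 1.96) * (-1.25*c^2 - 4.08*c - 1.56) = -4.5125*c^5 - 13.4788*c^4 + 1.8984*c^3 + 15.2708*c^2 + 12.3024*c + 3.0576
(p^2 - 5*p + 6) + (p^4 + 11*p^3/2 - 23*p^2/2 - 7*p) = p^4 + 11*p^3/2 - 21*p^2/2 - 12*p + 6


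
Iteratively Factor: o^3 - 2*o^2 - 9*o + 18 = (o + 3)*(o^2 - 5*o + 6) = (o - 2)*(o + 3)*(o - 3)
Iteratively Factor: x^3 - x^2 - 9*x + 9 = (x - 1)*(x^2 - 9) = (x - 3)*(x - 1)*(x + 3)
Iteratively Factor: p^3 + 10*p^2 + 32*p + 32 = (p + 4)*(p^2 + 6*p + 8) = (p + 2)*(p + 4)*(p + 4)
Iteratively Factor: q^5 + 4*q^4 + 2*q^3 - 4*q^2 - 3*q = (q - 1)*(q^4 + 5*q^3 + 7*q^2 + 3*q) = q*(q - 1)*(q^3 + 5*q^2 + 7*q + 3) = q*(q - 1)*(q + 1)*(q^2 + 4*q + 3) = q*(q - 1)*(q + 1)*(q + 3)*(q + 1)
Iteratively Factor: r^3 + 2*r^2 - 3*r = (r - 1)*(r^2 + 3*r) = (r - 1)*(r + 3)*(r)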